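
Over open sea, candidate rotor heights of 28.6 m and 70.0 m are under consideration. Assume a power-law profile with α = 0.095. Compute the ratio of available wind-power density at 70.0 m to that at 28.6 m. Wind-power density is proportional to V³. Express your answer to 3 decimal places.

Speed ratio: V_B/V_A = (z_B/z_A)^α = (70.0/28.6)^0.095 = (2.4476)^0.095 = 1.08875
Power-density ratio: P_B/P_A = (V_B/V_A)³ = (1.08875)³ = 1.29059

1.291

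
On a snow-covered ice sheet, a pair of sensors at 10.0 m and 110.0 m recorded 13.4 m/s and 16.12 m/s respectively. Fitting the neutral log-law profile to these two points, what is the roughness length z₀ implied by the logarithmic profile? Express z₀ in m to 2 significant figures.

z₀ ≈ 0.000074 m

Log law: V(z) ∝ ln(z/z₀). With r = V₁/V₂ = 13.4/16.12 = 0.83127,
r · ln(z₂/z₀) = ln(z₁/z₀) ⇒ ln z₀ = (ln z₁ − r·ln z₂)/(1 − r)
ln z₀ = (2.30259 − 0.83127×4.70048) / 0.16873 = -9.5106
z₀ = exp(-9.5106) = 0.00007406 m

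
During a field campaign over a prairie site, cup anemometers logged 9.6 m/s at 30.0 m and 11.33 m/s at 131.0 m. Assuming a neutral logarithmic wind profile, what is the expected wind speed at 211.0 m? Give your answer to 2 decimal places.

11.89 m/s

Log law: V ∝ ln(z/z₀). From the pair, with r = V₁/V₂ = 0.84731,
ln z₀ = (ln z₁ − r·ln z₂)/(1 − r) = (3.4012 − 0.84731×4.8752)/0.15269 = -4.7782 → z₀ = 0.008411 m
V₃ = V₁ · ln(z₃/z₀)/ln(z₁/z₀) = 9.6 × 10.1301/8.1794 = 11.8894 m/s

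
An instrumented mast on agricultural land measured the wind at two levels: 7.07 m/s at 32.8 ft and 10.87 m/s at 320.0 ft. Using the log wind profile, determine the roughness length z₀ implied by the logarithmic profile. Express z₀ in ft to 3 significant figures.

Log law: V(z) ∝ ln(z/z₀). With r = V₁/V₂ = 7.07/10.87 = 0.65041,
r · ln(z₂/z₀) = ln(z₁/z₀) ⇒ ln z₀ = (ln z₁ − r·ln z₂)/(1 − r)
ln z₀ = (3.49043 − 0.65041×5.76832) / 0.34959 = -0.7477
z₀ = exp(-0.7477) = 0.4735 ft

z₀ ≈ 0.473 ft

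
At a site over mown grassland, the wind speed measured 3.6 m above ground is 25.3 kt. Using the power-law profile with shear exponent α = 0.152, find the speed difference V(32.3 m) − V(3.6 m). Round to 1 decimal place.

Power law: V₂ = V₁ · (z₂/z₁)^α = 25.3 × (8.9722)^0.152 = 35.3152 kt
ΔV = 35.3152 − 25.3 = 10.0152 kt

10.0 kt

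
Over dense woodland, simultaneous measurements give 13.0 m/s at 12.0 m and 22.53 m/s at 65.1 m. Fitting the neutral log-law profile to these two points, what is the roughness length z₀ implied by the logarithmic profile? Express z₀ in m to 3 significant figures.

z₀ ≈ 1.20 m

Log law: V(z) ∝ ln(z/z₀). With r = V₁/V₂ = 13.0/22.53 = 0.57701,
r · ln(z₂/z₀) = ln(z₁/z₀) ⇒ ln z₀ = (ln z₁ − r·ln z₂)/(1 − r)
ln z₀ = (2.48491 − 0.57701×4.17592) / 0.42299 = 0.1782
z₀ = exp(0.1782) = 1.195 m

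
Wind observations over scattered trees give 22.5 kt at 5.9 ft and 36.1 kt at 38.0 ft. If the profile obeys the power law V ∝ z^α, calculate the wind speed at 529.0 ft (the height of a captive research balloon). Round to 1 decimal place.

70.4 kt

First find α: α = ln(V₂/V₁)/ln(z₂/z₁) = ln(36.1/22.5)/ln(38.0/5.9) = 0.47278/1.86263 = 0.2538
Extrapolate from 38.0 ft to 529.0 ft: V₃ = 36.1 × (529.0/38.0)^0.2538 = 36.1 × 1.9511 = 70.4363 kt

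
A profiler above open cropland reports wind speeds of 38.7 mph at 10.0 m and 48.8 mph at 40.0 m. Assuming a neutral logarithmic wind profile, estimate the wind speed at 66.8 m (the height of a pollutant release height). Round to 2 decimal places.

Log law: V ∝ ln(z/z₀). From the pair, with r = V₁/V₂ = 0.79303,
ln z₀ = (ln z₁ − r·ln z₂)/(1 − r) = (2.3026 − 0.79303×3.6889)/0.20697 = -3.0093 → z₀ = 0.04933 m
V₃ = V₁ · ln(z₃/z₀)/ln(z₁/z₀) = 38.7 × 7.2110/5.3118 = 52.5362 mph

52.54 mph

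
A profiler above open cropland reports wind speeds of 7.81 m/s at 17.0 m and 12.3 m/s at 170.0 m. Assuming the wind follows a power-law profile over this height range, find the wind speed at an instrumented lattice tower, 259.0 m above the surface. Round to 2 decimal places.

First find α: α = ln(V₂/V₁)/ln(z₂/z₁) = ln(12.3/7.81)/ln(170.0/17.0) = 0.45419/2.30259 = 0.1973
Extrapolate from 170.0 m to 259.0 m: V₃ = 12.3 × (259.0/170.0)^0.1973 = 12.3 × 1.0866 = 13.3651 m/s

13.37 m/s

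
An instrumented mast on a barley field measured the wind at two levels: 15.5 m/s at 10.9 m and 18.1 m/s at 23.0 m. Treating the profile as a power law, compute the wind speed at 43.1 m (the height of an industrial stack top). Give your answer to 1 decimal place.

20.6 m/s

First find α: α = ln(V₂/V₁)/ln(z₂/z₁) = ln(18.1/15.5)/ln(23.0/10.9) = 0.15507/0.74673 = 0.2077
Extrapolate from 23.0 m to 43.1 m: V₃ = 18.1 × (43.1/23.0)^0.2077 = 18.1 × 1.1393 = 20.6215 m/s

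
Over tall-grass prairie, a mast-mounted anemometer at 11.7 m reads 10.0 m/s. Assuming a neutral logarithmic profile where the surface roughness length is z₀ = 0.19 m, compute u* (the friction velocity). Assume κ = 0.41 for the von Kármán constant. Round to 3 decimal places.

Log law: V(z) = (u*/κ) · ln(z/z₀) ⇒ u* = κ · V / ln(z/z₀)
u* = 0.41 × 10.0 / ln(11.7/0.19) = 0.41 × 10.0 / 4.1203
   = 4.1000 / 4.1203 = 0.9951 m/s

u* ≈ 0.995 m/s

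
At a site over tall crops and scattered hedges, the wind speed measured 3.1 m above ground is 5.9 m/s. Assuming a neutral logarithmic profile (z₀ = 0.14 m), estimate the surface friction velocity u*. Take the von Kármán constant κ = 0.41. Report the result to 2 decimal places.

Log law: V(z) = (u*/κ) · ln(z/z₀) ⇒ u* = κ · V / ln(z/z₀)
u* = 0.41 × 5.9 / ln(3.1/0.14) = 0.41 × 5.9 / 3.0975
   = 2.4190 / 3.0975 = 0.7809 m/s

u* ≈ 0.78 m/s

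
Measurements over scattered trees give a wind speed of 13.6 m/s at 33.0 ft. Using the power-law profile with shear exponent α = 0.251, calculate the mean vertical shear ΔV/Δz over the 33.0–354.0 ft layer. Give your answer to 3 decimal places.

Power law: V₂ = V₁ · (z₂/z₁)^α = 13.6 × (10.7273)^0.251 = 24.6713 m/s
ΔV/Δz = (24.6713 − 13.6)/(354.0 − 33.0) = 11.0713/321.0000 = 0.03449 m/s/ft

0.034 m/s/ft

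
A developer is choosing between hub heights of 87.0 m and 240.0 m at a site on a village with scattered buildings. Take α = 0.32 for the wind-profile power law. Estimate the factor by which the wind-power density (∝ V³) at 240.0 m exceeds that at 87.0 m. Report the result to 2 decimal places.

Speed ratio: V_B/V_A = (z_B/z_A)^α = (240.0/87.0)^0.32 = (2.7586)^0.32 = 1.38363
Power-density ratio: P_B/P_A = (V_B/V_A)³ = (1.38363)³ = 2.64889

2.65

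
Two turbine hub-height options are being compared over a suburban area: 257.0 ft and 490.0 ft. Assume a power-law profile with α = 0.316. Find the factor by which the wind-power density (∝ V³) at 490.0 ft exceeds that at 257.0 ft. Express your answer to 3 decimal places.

1.844

Speed ratio: V_B/V_A = (z_B/z_A)^α = (490.0/257.0)^0.316 = (1.9066)^0.316 = 1.22621
Power-density ratio: P_B/P_A = (V_B/V_A)³ = (1.22621)³ = 1.84370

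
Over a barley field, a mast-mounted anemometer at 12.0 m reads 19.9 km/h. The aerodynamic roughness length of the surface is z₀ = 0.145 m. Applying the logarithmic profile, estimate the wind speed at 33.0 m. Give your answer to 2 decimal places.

Log law: V(z) ∝ ln(z/z₀), so V₂/V₁ = ln(z₂/z₀) / ln(z₁/z₀).
ln(33.0/0.145) = 5.4275, ln(12.0/0.145) = 4.4159
V₂ = 19.9 × 5.4275/4.4159 = 19.9 × 1.2291 = 24.4587 km/h

24.46 km/h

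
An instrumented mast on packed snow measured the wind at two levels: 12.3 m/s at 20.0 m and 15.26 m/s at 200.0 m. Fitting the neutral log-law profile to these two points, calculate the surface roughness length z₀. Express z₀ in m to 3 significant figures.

Log law: V(z) ∝ ln(z/z₀). With r = V₁/V₂ = 12.3/15.26 = 0.80603,
r · ln(z₂/z₀) = ln(z₁/z₀) ⇒ ln z₀ = (ln z₁ − r·ln z₂)/(1 − r)
ln z₀ = (2.99573 − 0.80603×5.29832) / 0.19397 = -6.5724
z₀ = exp(-6.5724) = 0.001398 m

z₀ ≈ 0.00140 m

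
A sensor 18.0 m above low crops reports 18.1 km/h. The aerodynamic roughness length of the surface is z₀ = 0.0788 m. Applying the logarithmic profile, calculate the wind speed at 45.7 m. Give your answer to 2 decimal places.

21.21 km/h

Log law: V(z) ∝ ln(z/z₀), so V₂/V₁ = ln(z₂/z₀) / ln(z₁/z₀).
ln(45.7/0.0788) = 6.3629, ln(18.0/0.0788) = 5.4312
V₂ = 18.1 × 6.3629/5.4312 = 18.1 × 1.1716 = 21.2051 km/h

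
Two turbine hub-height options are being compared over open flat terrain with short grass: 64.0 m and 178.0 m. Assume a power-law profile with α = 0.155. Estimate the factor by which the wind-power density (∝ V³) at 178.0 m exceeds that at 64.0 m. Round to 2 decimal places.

1.61

Speed ratio: V_B/V_A = (z_B/z_A)^α = (178.0/64.0)^0.155 = (2.7812)^0.155 = 1.17181
Power-density ratio: P_B/P_A = (V_B/V_A)³ = (1.17181)³ = 1.60906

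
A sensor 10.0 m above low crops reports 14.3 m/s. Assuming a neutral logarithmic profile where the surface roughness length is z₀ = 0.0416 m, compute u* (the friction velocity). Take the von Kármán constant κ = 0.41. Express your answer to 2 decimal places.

u* ≈ 1.07 m/s

Log law: V(z) = (u*/κ) · ln(z/z₀) ⇒ u* = κ · V / ln(z/z₀)
u* = 0.41 × 14.3 / ln(10.0/0.0416) = 0.41 × 14.3 / 5.4822
   = 5.8630 / 5.4822 = 1.0695 m/s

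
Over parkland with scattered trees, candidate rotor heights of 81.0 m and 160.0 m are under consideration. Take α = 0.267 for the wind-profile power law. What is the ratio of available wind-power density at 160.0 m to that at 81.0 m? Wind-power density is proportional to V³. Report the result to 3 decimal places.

1.725

Speed ratio: V_B/V_A = (z_B/z_A)^α = (160.0/81.0)^0.267 = (1.9753)^0.267 = 1.19932
Power-density ratio: P_B/P_A = (V_B/V_A)³ = (1.19932)³ = 1.72506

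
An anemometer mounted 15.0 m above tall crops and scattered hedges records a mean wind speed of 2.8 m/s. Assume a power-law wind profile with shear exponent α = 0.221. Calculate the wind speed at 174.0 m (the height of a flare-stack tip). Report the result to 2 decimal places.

Power-law profile: V₂ = V₁ · (z₂/z₁)^α
V₂ = 2.8 × (174.0/15.0)^0.221 = 2.8 × (11.6000)^0.221
    = 2.8 × 1.7189 = 4.8129 m/s

4.81 m/s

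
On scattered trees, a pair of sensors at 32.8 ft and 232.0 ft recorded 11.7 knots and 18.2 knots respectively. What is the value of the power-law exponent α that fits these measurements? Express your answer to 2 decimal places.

Power law: V₂/V₁ = (z₂/z₁)^α ⇒ α = ln(V₂/V₁) / ln(z₂/z₁)
α = ln(18.2/11.7) / ln(232.0/32.8) = ln(1.5556) / ln(7.0732)
  = 0.44183 / 1.95631 = 0.22585

α ≈ 0.23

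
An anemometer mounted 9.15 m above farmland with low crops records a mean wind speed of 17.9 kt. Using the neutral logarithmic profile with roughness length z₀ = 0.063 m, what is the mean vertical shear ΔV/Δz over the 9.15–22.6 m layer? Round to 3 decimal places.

0.242 kt/m

Log law: V₂ = V₁ · ln(z₂/z₀)/ln(z₁/z₀) = 17.9 × 5.8826/4.9784 = 21.1511 kt
ΔV/Δz = (21.1511 − 17.9)/(22.6 − 9.15) = 3.2511/13.4500 = 0.24172 kt/m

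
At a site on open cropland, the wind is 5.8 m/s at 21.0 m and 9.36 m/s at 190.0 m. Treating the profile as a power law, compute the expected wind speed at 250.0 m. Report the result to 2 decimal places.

First find α: α = ln(V₂/V₁)/ln(z₂/z₁) = ln(9.36/5.8)/ln(190.0/21.0) = 0.47859/2.20250 = 0.2173
Extrapolate from 190.0 m to 250.0 m: V₃ = 9.36 × (250.0/190.0)^0.2173 = 9.36 × 1.0614 = 9.9351 m/s

9.94 m/s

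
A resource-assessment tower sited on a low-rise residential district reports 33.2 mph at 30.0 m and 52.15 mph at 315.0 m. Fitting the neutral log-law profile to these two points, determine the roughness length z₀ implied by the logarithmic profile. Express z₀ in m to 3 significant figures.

Log law: V(z) ∝ ln(z/z₀). With r = V₁/V₂ = 33.2/52.15 = 0.63663,
r · ln(z₂/z₀) = ln(z₁/z₀) ⇒ ln z₀ = (ln z₁ − r·ln z₂)/(1 − r)
ln z₀ = (3.40120 − 0.63663×5.75257) / 0.36337 = -0.7184
z₀ = exp(-0.7184) = 0.4875 m

z₀ ≈ 0.488 m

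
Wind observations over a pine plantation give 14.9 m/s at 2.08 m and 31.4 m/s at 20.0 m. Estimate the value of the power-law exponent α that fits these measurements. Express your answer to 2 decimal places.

α ≈ 0.33

Power law: V₂/V₁ = (z₂/z₁)^α ⇒ α = ln(V₂/V₁) / ln(z₂/z₁)
α = ln(31.4/14.9) / ln(20.0/2.08) = ln(2.1074) / ln(9.6154)
  = 0.74545 / 2.26336 = 0.32935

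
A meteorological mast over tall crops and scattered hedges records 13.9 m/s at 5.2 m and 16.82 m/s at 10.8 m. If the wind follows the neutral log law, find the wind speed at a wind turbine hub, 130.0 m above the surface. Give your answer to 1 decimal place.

26.8 m/s

Log law: V ∝ ln(z/z₀). From the pair, with r = V₁/V₂ = 0.82640,
ln z₀ = (ln z₁ − r·ln z₂)/(1 − r) = (1.6487 − 0.82640×2.3795)/0.17360 = -1.8306 → z₀ = 0.1603 m
V₃ = V₁ · ln(z₃/z₀)/ln(z₁/z₀) = 13.9 × 6.6981/3.4792 = 26.7599 m/s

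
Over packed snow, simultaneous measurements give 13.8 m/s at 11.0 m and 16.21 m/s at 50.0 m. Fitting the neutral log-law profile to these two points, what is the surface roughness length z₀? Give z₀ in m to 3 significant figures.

z₀ ≈ 0.00189 m

Log law: V(z) ∝ ln(z/z₀). With r = V₁/V₂ = 13.8/16.21 = 0.85133,
r · ln(z₂/z₀) = ln(z₁/z₀) ⇒ ln z₀ = (ln z₁ − r·ln z₂)/(1 − r)
ln z₀ = (2.39790 − 0.85133×3.91202) / 0.14867 = -6.2722
z₀ = exp(-6.2722) = 0.001888 m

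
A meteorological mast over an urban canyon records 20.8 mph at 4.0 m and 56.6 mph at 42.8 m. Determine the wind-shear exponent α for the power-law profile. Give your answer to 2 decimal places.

Power law: V₂/V₁ = (z₂/z₁)^α ⇒ α = ln(V₂/V₁) / ln(z₂/z₁)
α = ln(56.6/20.8) / ln(42.8/4.0) = ln(2.7212) / ln(10.7000)
  = 1.00106 / 2.37024 = 0.42234

α ≈ 0.42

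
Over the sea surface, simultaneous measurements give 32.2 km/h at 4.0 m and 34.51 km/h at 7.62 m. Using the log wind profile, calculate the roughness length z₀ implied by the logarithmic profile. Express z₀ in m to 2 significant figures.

Log law: V(z) ∝ ln(z/z₀). With r = V₁/V₂ = 32.2/34.51 = 0.93306,
r · ln(z₂/z₀) = ln(z₁/z₀) ⇒ ln z₀ = (ln z₁ − r·ln z₂)/(1 − r)
ln z₀ = (1.38629 − 0.93306×2.03078) / 0.06694 = -7.5974
z₀ = exp(-7.5974) = 0.0005018 m

z₀ ≈ 0.00050 m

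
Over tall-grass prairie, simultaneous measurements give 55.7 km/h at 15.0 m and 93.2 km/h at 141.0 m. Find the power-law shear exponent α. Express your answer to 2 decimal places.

α ≈ 0.23

Power law: V₂/V₁ = (z₂/z₁)^α ⇒ α = ln(V₂/V₁) / ln(z₂/z₁)
α = ln(93.2/55.7) / ln(141.0/15.0) = ln(1.6732) / ln(9.4000)
  = 0.51477 / 2.24071 = 0.22973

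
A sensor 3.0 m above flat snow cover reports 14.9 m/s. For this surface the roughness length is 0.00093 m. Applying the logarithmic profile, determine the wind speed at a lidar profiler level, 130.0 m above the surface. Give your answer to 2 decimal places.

21.85 m/s

Log law: V(z) ∝ ln(z/z₀), so V₂/V₁ = ln(z₂/z₀) / ln(z₁/z₀).
ln(130.0/0.00093) = 11.8479, ln(3.0/0.00093) = 8.0789
V₂ = 14.9 × 11.8479/8.0789 = 14.9 × 1.4665 = 21.8510 m/s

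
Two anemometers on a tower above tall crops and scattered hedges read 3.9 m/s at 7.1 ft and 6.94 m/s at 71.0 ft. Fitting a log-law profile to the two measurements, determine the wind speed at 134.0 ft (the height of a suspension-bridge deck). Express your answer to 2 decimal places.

Log law: V ∝ ln(z/z₀). From the pair, with r = V₁/V₂ = 0.56196,
ln z₀ = (ln z₁ − r·ln z₂)/(1 − r) = (1.9601 − 0.56196×4.2627)/0.43804 = -0.9939 → z₀ = 0.3701 ft
V₃ = V₁ · ln(z₃/z₀)/ln(z₁/z₀) = 3.9 × 5.8917/2.9540 = 7.7786 m/s

7.78 m/s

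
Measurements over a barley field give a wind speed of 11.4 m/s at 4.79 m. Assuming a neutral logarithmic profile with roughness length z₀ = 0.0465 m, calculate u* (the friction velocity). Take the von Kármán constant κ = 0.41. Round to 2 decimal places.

Log law: V(z) = (u*/κ) · ln(z/z₀) ⇒ u* = κ · V / ln(z/z₀)
u* = 0.41 × 11.4 / ln(4.79/0.0465) = 0.41 × 11.4 / 4.6348
   = 4.6740 / 4.6348 = 1.0085 m/s

u* ≈ 1.01 m/s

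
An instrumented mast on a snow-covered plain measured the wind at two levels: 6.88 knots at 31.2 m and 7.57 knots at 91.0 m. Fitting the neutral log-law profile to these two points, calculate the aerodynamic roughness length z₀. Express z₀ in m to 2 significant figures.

Log law: V(z) ∝ ln(z/z₀). With r = V₁/V₂ = 6.88/7.57 = 0.90885,
r · ln(z₂/z₀) = ln(z₁/z₀) ⇒ ln z₀ = (ln z₁ − r·ln z₂)/(1 − r)
ln z₀ = (3.44042 − 0.90885×4.51086) / 0.09115 = -7.2330
z₀ = exp(-7.2330) = 0.0007224 m

z₀ ≈ 0.00072 m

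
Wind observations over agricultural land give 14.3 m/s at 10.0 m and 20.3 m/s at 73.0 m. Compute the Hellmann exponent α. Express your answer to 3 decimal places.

α ≈ 0.176

Power law: V₂/V₁ = (z₂/z₁)^α ⇒ α = ln(V₂/V₁) / ln(z₂/z₁)
α = ln(20.3/14.3) / ln(73.0/10.0) = ln(1.4196) / ln(7.3000)
  = 0.35036 / 1.98787 = 0.17625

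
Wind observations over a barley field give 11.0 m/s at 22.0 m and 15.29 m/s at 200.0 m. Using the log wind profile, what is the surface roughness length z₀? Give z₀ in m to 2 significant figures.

z₀ ≈ 0.077 m

Log law: V(z) ∝ ln(z/z₀). With r = V₁/V₂ = 11.0/15.29 = 0.71942,
r · ln(z₂/z₀) = ln(z₁/z₀) ⇒ ln z₀ = (ln z₁ − r·ln z₂)/(1 − r)
ln z₀ = (3.09104 − 0.71942×5.29832) / 0.28058 = -2.5686
z₀ = exp(-2.5686) = 0.07664 m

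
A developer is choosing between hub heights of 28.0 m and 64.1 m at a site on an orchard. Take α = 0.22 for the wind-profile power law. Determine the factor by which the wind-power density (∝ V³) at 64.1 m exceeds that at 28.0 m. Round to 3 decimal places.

Speed ratio: V_B/V_A = (z_B/z_A)^α = (64.1/28.0)^0.22 = (2.2893)^0.22 = 1.19987
Power-density ratio: P_B/P_A = (V_B/V_A)³ = (1.19987)³ = 1.72744

1.727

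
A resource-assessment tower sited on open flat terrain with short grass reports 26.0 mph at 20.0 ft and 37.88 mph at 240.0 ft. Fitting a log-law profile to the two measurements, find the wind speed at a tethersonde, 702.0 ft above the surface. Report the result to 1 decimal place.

43.0 mph

Log law: V ∝ ln(z/z₀). From the pair, with r = V₁/V₂ = 0.68638,
ln z₀ = (ln z₁ − r·ln z₂)/(1 − r) = (2.9957 − 0.68638×5.4806)/0.31362 = -2.4426 → z₀ = 0.08693 ft
V₃ = V₁ · ln(z₃/z₀)/ln(z₁/z₀) = 26.0 × 8.9965/5.4383 = 43.0113 mph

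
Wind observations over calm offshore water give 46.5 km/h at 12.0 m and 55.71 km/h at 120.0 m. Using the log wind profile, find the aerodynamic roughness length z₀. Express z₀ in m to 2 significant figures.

Log law: V(z) ∝ ln(z/z₀). With r = V₁/V₂ = 46.5/55.71 = 0.83468,
r · ln(z₂/z₀) = ln(z₁/z₀) ⇒ ln z₀ = (ln z₁ − r·ln z₂)/(1 − r)
ln z₀ = (2.48491 − 0.83468×4.78749) / 0.16532 = -9.1405
z₀ = exp(-9.1405) = 0.0001072 m

z₀ ≈ 0.00011 m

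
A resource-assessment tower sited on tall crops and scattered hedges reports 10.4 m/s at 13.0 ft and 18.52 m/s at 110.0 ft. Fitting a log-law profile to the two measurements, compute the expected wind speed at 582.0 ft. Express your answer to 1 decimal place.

24.9 m/s

Log law: V ∝ ln(z/z₀). From the pair, with r = V₁/V₂ = 0.56156,
ln z₀ = (ln z₁ − r·ln z₂)/(1 − r) = (2.5649 − 0.56156×4.7005)/0.43844 = -0.1702 → z₀ = 0.8435 ft
V₃ = V₁ · ln(z₃/z₀)/ln(z₁/z₀) = 10.4 × 6.5367/2.7352 = 24.8546 m/s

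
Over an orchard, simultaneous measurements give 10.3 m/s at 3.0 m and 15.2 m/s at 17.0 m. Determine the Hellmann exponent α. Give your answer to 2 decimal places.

α ≈ 0.22

Power law: V₂/V₁ = (z₂/z₁)^α ⇒ α = ln(V₂/V₁) / ln(z₂/z₁)
α = ln(15.2/10.3) / ln(17.0/3.0) = ln(1.4757) / ln(5.6667)
  = 0.38915 / 1.73460 = 0.22435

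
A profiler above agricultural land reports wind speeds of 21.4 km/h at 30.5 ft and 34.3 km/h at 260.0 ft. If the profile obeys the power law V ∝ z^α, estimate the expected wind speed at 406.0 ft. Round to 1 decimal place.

37.8 km/h

First find α: α = ln(V₂/V₁)/ln(z₂/z₁) = ln(34.3/21.4)/ln(260.0/30.5) = 0.47175/2.14295 = 0.2201
Extrapolate from 260.0 ft to 406.0 ft: V₃ = 34.3 × (406.0/260.0)^0.2201 = 34.3 × 1.1031 = 37.8358 km/h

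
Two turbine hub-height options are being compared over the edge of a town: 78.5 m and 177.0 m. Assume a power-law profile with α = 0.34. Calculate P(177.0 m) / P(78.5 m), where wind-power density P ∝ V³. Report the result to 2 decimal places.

Speed ratio: V_B/V_A = (z_B/z_A)^α = (177.0/78.5)^0.34 = (2.2548)^0.34 = 1.31842
Power-density ratio: P_B/P_A = (V_B/V_A)³ = (1.31842)³ = 2.29174

2.29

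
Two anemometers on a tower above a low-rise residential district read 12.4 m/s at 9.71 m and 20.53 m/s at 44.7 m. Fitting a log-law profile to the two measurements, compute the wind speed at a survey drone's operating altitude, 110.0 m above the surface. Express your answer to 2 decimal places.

Log law: V ∝ ln(z/z₀). From the pair, with r = V₁/V₂ = 0.60399,
ln z₀ = (ln z₁ − r·ln z₂)/(1 − r) = (2.2732 − 0.60399×3.8000)/0.39601 = -0.0556 → z₀ = 0.9459 m
V₃ = V₁ · ln(z₃/z₀)/ln(z₁/z₀) = 12.4 × 4.7560/2.3287 = 25.3250 m/s

25.33 m/s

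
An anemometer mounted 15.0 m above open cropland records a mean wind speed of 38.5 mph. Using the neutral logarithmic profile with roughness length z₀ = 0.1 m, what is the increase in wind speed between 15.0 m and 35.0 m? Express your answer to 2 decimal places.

Log law: V₂ = V₁ · ln(z₂/z₀)/ln(z₁/z₀) = 38.5 × 5.8579/5.0106 = 45.0103 mph
ΔV = 45.0103 − 38.5 = 6.5103 mph

6.51 mph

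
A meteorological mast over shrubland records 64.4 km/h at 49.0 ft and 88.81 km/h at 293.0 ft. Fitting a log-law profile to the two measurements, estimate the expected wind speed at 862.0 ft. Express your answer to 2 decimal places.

Log law: V ∝ ln(z/z₀). From the pair, with r = V₁/V₂ = 0.72514,
ln z₀ = (ln z₁ − r·ln z₂)/(1 − r) = (3.8918 − 0.72514×5.6802)/0.27486 = -0.8263 → z₀ = 0.4377 ft
V₃ = V₁ · ln(z₃/z₀)/ln(z₁/z₀) = 64.4 × 7.5856/4.7181 = 103.5389 km/h

103.54 km/h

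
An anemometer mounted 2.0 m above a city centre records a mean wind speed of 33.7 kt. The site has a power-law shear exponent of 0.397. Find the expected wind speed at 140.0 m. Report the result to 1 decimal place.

Power-law profile: V₂ = V₁ · (z₂/z₁)^α
V₂ = 33.7 × (140.0/2.0)^0.397 = 33.7 × (70.0000)^0.397
    = 33.7 × 5.4014 = 182.0262 kt

182.0 kt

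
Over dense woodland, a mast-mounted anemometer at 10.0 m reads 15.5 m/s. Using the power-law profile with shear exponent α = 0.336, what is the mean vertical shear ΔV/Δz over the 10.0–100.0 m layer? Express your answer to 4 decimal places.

Power law: V₂ = V₁ · (z₂/z₁)^α = 15.5 × (10.0000)^0.336 = 33.5994 m/s
ΔV/Δz = (33.5994 − 15.5)/(100.0 − 10.0) = 18.0994/90.0000 = 0.20110 m/s/m

0.2011 m/s/m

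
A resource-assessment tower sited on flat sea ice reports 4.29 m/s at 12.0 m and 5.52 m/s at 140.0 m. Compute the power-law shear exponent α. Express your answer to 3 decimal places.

Power law: V₂/V₁ = (z₂/z₁)^α ⇒ α = ln(V₂/V₁) / ln(z₂/z₁)
α = ln(5.52/4.29) / ln(140.0/12.0) = ln(1.2867) / ln(11.6667)
  = 0.25209 / 2.45674 = 0.10261

α ≈ 0.103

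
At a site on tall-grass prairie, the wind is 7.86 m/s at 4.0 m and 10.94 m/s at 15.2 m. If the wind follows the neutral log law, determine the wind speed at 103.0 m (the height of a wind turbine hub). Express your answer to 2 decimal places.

Log law: V ∝ ln(z/z₀). From the pair, with r = V₁/V₂ = 0.71846,
ln z₀ = (ln z₁ − r·ln z₂)/(1 − r) = (1.3863 − 0.71846×2.7213)/0.28154 = -2.0206 → z₀ = 0.1326 m
V₃ = V₁ · ln(z₃/z₀)/ln(z₁/z₀) = 7.86 × 6.6553/3.4069 = 15.3545 m/s

15.35 m/s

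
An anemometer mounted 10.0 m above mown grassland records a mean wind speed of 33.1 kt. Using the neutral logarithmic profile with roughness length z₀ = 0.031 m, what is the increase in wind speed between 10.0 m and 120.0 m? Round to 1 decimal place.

14.2 kt

Log law: V₂ = V₁ · ln(z₂/z₀)/ln(z₁/z₀) = 33.1 × 8.2613/5.7764 = 47.3392 kt
ΔV = 47.3392 − 33.1 = 14.2392 kt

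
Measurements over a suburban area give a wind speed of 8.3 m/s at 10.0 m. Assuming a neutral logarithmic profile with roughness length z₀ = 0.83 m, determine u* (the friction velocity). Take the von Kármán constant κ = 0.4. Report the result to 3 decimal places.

Log law: V(z) = (u*/κ) · ln(z/z₀) ⇒ u* = κ · V / ln(z/z₀)
u* = 0.4 × 8.3 / ln(10.0/0.83) = 0.4 × 8.3 / 2.4889
   = 3.3200 / 2.4889 = 1.3339 m/s

u* ≈ 1.334 m/s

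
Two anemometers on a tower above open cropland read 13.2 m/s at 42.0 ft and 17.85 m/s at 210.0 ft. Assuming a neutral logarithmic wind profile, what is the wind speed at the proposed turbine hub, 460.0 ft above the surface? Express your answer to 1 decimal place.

Log law: V ∝ ln(z/z₀). From the pair, with r = V₁/V₂ = 0.73950,
ln z₀ = (ln z₁ − r·ln z₂)/(1 − r) = (3.7377 − 0.73950×5.3471)/0.26050 = -0.8311 → z₀ = 0.4356 ft
V₃ = V₁ · ln(z₃/z₀)/ln(z₁/z₀) = 13.2 × 6.9623/4.5687 = 20.1155 m/s

20.1 m/s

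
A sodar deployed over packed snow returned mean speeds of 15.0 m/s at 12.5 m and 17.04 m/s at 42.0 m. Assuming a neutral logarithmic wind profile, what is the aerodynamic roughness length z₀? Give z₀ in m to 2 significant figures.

z₀ ≈ 0.0017 m

Log law: V(z) ∝ ln(z/z₀). With r = V₁/V₂ = 15.0/17.04 = 0.88028,
r · ln(z₂/z₀) = ln(z₁/z₀) ⇒ ln z₀ = (ln z₁ − r·ln z₂)/(1 − r)
ln z₀ = (2.52573 − 0.88028×3.73767) / 0.11972 = -6.3856
z₀ = exp(-6.3856) = 0.001686 m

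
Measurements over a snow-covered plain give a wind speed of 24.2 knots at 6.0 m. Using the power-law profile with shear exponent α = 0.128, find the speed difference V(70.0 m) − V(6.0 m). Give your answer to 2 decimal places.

Power law: V₂ = V₁ · (z₂/z₁)^α = 24.2 × (11.6667)^0.128 = 33.1424 knots
ΔV = 33.1424 − 24.2 = 8.9424 knots

8.94 knots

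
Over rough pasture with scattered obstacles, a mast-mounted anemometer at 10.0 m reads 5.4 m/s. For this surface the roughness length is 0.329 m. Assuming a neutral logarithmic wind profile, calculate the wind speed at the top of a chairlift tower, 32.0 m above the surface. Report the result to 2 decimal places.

7.24 m/s

Log law: V(z) ∝ ln(z/z₀), so V₂/V₁ = ln(z₂/z₀) / ln(z₁/z₀).
ln(32.0/0.329) = 4.5774, ln(10.0/0.329) = 3.4143
V₂ = 5.4 × 4.5774/3.4143 = 5.4 × 1.3407 = 7.2396 m/s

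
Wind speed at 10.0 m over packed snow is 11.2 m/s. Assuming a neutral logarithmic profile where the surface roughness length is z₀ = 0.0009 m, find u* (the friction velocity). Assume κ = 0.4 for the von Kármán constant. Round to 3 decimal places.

u* ≈ 0.481 m/s

Log law: V(z) = (u*/κ) · ln(z/z₀) ⇒ u* = κ · V / ln(z/z₀)
u* = 0.4 × 11.2 / ln(10.0/0.0009) = 0.4 × 11.2 / 9.3157
   = 4.4800 / 9.3157 = 0.4809 m/s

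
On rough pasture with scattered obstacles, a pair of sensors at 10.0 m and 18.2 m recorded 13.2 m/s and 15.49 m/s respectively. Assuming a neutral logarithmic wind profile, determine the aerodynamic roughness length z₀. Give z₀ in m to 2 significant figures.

Log law: V(z) ∝ ln(z/z₀). With r = V₁/V₂ = 13.2/15.49 = 0.85216,
r · ln(z₂/z₀) = ln(z₁/z₀) ⇒ ln z₀ = (ln z₁ − r·ln z₂)/(1 − r)
ln z₀ = (2.30259 − 0.85216×2.90142) / 0.14784 = -1.1492
z₀ = exp(-1.1492) = 0.3169 m

z₀ ≈ 0.32 m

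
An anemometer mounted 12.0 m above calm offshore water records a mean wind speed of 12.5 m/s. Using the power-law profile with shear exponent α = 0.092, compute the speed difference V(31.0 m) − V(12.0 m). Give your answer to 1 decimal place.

Power law: V₂ = V₁ · (z₂/z₁)^α = 12.5 × (2.5833)^0.092 = 13.6405 m/s
ΔV = 13.6405 − 12.5 = 1.1405 m/s

1.1 m/s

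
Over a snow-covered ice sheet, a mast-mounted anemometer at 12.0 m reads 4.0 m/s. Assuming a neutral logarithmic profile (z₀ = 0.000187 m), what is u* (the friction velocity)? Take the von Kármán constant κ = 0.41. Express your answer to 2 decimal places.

Log law: V(z) = (u*/κ) · ln(z/z₀) ⇒ u* = κ · V / ln(z/z₀)
u* = 0.41 × 4.0 / ln(12.0/0.000187) = 0.41 × 4.0 / 11.0693
   = 1.6400 / 11.0693 = 0.1482 m/s

u* ≈ 0.15 m/s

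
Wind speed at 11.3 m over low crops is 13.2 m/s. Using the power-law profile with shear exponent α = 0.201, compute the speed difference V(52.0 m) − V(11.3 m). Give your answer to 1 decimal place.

Power law: V₂ = V₁ · (z₂/z₁)^α = 13.2 × (4.6018)^0.201 = 17.9400 m/s
ΔV = 17.9400 − 13.2 = 4.7400 m/s

4.7 m/s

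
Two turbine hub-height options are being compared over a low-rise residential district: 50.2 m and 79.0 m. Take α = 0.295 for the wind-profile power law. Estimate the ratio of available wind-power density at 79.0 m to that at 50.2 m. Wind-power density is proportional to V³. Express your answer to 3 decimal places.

1.494

Speed ratio: V_B/V_A = (z_B/z_A)^α = (79.0/50.2)^0.295 = (1.5737)^0.295 = 1.14312
Power-density ratio: P_B/P_A = (V_B/V_A)³ = (1.14312)³ = 1.49375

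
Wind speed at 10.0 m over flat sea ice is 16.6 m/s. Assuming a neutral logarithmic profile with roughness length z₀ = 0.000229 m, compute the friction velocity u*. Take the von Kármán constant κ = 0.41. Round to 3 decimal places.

u* ≈ 0.637 m/s

Log law: V(z) = (u*/κ) · ln(z/z₀) ⇒ u* = κ · V / ln(z/z₀)
u* = 0.41 × 16.6 / ln(10.0/0.000229) = 0.41 × 16.6 / 10.6844
   = 6.8060 / 10.6844 = 0.6370 m/s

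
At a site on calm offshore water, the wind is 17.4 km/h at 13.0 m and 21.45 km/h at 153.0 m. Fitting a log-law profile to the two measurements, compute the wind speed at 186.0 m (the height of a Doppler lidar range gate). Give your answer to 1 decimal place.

21.8 km/h

Log law: V ∝ ln(z/z₀). From the pair, with r = V₁/V₂ = 0.81119,
ln z₀ = (ln z₁ − r·ln z₂)/(1 − r) = (2.5649 − 0.81119×5.0304)/0.18881 = -8.0275 → z₀ = 0.0003264 m
V₃ = V₁ · ln(z₃/z₀)/ln(z₁/z₀) = 17.4 × 13.2533/10.5925 = 21.7708 km/h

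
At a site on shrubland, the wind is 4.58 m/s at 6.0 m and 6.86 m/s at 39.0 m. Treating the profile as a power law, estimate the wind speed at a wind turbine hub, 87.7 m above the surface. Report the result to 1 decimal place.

8.2 m/s

First find α: α = ln(V₂/V₁)/ln(z₂/z₁) = ln(6.86/4.58)/ln(39.0/6.0) = 0.40401/1.87180 = 0.2158
Extrapolate from 39.0 m to 87.7 m: V₃ = 6.86 × (87.7/39.0)^0.2158 = 6.86 × 1.1911 = 8.1712 m/s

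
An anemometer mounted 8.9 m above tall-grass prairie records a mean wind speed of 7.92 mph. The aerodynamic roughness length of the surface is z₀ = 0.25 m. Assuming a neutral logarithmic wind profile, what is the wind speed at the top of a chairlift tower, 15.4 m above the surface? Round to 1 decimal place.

Log law: V(z) ∝ ln(z/z₀), so V₂/V₁ = ln(z₂/z₀) / ln(z₁/z₀).
ln(15.4/0.25) = 4.1207, ln(8.9/0.25) = 3.5723
V₂ = 7.92 × 4.1207/3.5723 = 7.92 × 1.1535 = 9.1356 mph

9.1 mph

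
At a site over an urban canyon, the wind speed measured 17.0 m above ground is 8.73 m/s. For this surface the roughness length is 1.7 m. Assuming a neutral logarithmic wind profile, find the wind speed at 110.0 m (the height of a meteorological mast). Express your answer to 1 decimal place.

15.8 m/s

Log law: V(z) ∝ ln(z/z₀), so V₂/V₁ = ln(z₂/z₀) / ln(z₁/z₀).
ln(110.0/1.7) = 4.1699, ln(17.0/1.7) = 2.3026
V₂ = 8.73 × 4.1699/2.3026 = 8.73 × 1.8109 = 15.8095 m/s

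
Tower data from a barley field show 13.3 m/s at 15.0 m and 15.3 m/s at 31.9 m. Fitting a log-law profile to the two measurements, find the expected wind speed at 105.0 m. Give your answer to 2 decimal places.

Log law: V ∝ ln(z/z₀). From the pair, with r = V₁/V₂ = 0.86928,
ln z₀ = (ln z₁ − r·ln z₂)/(1 − r) = (2.7081 − 0.86928×3.4626)/0.13072 = -2.3097 → z₀ = 0.09929 m
V₃ = V₁ · ln(z₃/z₀)/ln(z₁/z₀) = 13.3 × 6.9637/5.0178 = 18.4578 m/s

18.46 m/s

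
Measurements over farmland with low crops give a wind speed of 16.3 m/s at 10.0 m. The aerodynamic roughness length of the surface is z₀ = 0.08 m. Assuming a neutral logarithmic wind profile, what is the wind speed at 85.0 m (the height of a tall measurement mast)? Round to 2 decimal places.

Log law: V(z) ∝ ln(z/z₀), so V₂/V₁ = ln(z₂/z₀) / ln(z₁/z₀).
ln(85.0/0.08) = 6.9684, ln(10.0/0.08) = 4.8283
V₂ = 16.3 × 6.9684/4.8283 = 16.3 × 1.4432 = 23.5247 m/s

23.52 m/s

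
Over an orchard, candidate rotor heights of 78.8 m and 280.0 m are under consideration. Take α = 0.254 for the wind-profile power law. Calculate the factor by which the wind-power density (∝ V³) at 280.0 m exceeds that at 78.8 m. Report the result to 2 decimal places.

2.63

Speed ratio: V_B/V_A = (z_B/z_A)^α = (280.0/78.8)^0.254 = (3.5533)^0.254 = 1.37994
Power-density ratio: P_B/P_A = (V_B/V_A)³ = (1.37994)³ = 2.62773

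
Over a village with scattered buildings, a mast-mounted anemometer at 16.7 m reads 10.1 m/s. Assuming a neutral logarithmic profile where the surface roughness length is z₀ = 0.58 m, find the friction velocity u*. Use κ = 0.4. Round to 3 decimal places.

Log law: V(z) = (u*/κ) · ln(z/z₀) ⇒ u* = κ · V / ln(z/z₀)
u* = 0.4 × 10.1 / ln(16.7/0.58) = 0.4 × 10.1 / 3.3601
   = 4.0400 / 3.3601 = 1.2023 m/s

u* ≈ 1.202 m/s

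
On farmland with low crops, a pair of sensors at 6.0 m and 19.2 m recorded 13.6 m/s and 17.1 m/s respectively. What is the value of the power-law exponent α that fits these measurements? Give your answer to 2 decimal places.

α ≈ 0.20

Power law: V₂/V₁ = (z₂/z₁)^α ⇒ α = ln(V₂/V₁) / ln(z₂/z₁)
α = ln(17.1/13.6) / ln(19.2/6.0) = ln(1.2574) / ln(3.2000)
  = 0.22901 / 1.16315 = 0.19689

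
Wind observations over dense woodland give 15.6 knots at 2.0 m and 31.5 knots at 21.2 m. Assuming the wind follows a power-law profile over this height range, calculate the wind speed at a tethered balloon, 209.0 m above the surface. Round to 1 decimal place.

First find α: α = ln(V₂/V₁)/ln(z₂/z₁) = ln(31.5/15.6)/ln(21.2/2.0) = 0.70272/2.36085 = 0.2977
Extrapolate from 21.2 m to 209.0 m: V₃ = 31.5 × (209.0/21.2)^0.2977 = 31.5 × 1.9761 = 62.2475 knots

62.2 knots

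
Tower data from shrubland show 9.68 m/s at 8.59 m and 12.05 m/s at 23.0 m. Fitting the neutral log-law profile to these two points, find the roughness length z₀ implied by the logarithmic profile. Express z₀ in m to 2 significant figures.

z₀ ≈ 0.15 m

Log law: V(z) ∝ ln(z/z₀). With r = V₁/V₂ = 9.68/12.05 = 0.80332,
r · ln(z₂/z₀) = ln(z₁/z₀) ⇒ ln z₀ = (ln z₁ − r·ln z₂)/(1 − r)
ln z₀ = (2.15060 − 0.80332×3.13549) / 0.19668 = -1.8721
z₀ = exp(-1.8721) = 0.1538 m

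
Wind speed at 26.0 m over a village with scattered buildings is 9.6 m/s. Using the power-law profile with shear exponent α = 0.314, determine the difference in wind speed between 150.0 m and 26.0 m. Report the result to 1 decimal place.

Power law: V₂ = V₁ · (z₂/z₁)^α = 9.6 × (5.7692)^0.314 = 16.6442 m/s
ΔV = 16.6442 − 9.6 = 7.0442 m/s

7.0 m/s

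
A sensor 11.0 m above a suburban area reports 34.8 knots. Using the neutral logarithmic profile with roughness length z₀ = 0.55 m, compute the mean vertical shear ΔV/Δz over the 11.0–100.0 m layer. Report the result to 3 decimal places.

0.288 knots/m

Log law: V₂ = V₁ · ln(z₂/z₀)/ln(z₁/z₀) = 34.8 × 5.2030/2.9957 = 60.4409 knots
ΔV/Δz = (60.4409 − 34.8)/(100.0 − 11.0) = 25.6409/89.0000 = 0.28810 knots/m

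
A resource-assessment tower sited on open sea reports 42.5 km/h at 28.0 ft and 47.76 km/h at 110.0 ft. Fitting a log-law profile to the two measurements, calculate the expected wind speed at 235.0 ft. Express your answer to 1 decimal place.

Log law: V ∝ ln(z/z₀). From the pair, with r = V₁/V₂ = 0.88987,
ln z₀ = (ln z₁ − r·ln z₂)/(1 − r) = (3.3322 − 0.88987×4.7005)/0.11013 = -7.7233 → z₀ = 0.0004424 ft
V₃ = V₁ · ln(z₃/z₀)/ln(z₁/z₀) = 42.5 × 13.1828/11.0555 = 50.6782 km/h

50.7 km/h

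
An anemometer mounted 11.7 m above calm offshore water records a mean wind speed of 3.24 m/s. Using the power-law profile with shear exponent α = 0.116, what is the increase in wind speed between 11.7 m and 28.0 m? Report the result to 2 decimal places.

Power law: V₂ = V₁ · (z₂/z₁)^α = 3.24 × (2.3932)^0.116 = 3.5851 m/s
ΔV = 3.5851 − 3.24 = 0.3451 m/s

0.35 m/s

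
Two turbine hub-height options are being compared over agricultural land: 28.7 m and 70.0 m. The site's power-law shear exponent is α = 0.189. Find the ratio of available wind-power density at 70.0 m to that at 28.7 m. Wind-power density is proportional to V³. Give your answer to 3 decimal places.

1.658

Speed ratio: V_B/V_A = (z_B/z_A)^α = (70.0/28.7)^0.189 = (2.4390)^0.189 = 1.18354
Power-density ratio: P_B/P_A = (V_B/V_A)³ = (1.18354)³ = 1.65787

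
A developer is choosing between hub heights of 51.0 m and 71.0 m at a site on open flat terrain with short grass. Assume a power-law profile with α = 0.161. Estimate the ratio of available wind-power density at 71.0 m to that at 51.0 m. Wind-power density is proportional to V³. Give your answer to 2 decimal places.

Speed ratio: V_B/V_A = (z_B/z_A)^α = (71.0/51.0)^0.161 = (1.3922)^0.161 = 1.05471
Power-density ratio: P_B/P_A = (V_B/V_A)³ = (1.05471)³ = 1.17328

1.17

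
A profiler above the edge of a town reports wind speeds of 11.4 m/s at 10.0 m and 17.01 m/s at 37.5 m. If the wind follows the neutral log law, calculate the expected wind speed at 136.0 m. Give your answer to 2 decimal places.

22.48 m/s

Log law: V ∝ ln(z/z₀). From the pair, with r = V₁/V₂ = 0.67019,
ln z₀ = (ln z₁ − r·ln z₂)/(1 − r) = (2.3026 − 0.67019×3.6243)/0.32981 = -0.3833 → z₀ = 0.6816 m
V₃ = V₁ · ln(z₃/z₀)/ln(z₁/z₀) = 11.4 × 5.2960/2.6859 = 22.4781 m/s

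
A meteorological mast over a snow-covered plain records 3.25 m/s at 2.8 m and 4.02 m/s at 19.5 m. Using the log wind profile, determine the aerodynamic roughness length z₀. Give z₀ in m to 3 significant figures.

Log law: V(z) ∝ ln(z/z₀). With r = V₁/V₂ = 3.25/4.02 = 0.80846,
r · ln(z₂/z₀) = ln(z₁/z₀) ⇒ ln z₀ = (ln z₁ − r·ln z₂)/(1 − r)
ln z₀ = (1.02962 − 0.80846×2.97041) / 0.19154 = -7.1620
z₀ = exp(-7.1620) = 0.0007755 m

z₀ ≈ 0.000775 m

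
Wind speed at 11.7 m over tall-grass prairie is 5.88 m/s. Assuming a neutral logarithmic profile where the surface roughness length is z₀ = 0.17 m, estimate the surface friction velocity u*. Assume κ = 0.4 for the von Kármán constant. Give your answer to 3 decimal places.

Log law: V(z) = (u*/κ) · ln(z/z₀) ⇒ u* = κ · V / ln(z/z₀)
u* = 0.4 × 5.88 / ln(11.7/0.17) = 0.4 × 5.88 / 4.2315
   = 2.3520 / 4.2315 = 0.5558 m/s

u* ≈ 0.556 m/s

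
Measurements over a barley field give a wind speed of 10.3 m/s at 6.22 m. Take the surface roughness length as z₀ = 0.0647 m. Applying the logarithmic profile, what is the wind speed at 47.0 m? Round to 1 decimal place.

Log law: V(z) ∝ ln(z/z₀), so V₂/V₁ = ln(z₂/z₀) / ln(z₁/z₀).
ln(47.0/0.0647) = 6.5881, ln(6.22/0.0647) = 4.5658
V₂ = 10.3 × 6.5881/4.5658 = 10.3 × 1.4429 = 14.8623 m/s

14.9 m/s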